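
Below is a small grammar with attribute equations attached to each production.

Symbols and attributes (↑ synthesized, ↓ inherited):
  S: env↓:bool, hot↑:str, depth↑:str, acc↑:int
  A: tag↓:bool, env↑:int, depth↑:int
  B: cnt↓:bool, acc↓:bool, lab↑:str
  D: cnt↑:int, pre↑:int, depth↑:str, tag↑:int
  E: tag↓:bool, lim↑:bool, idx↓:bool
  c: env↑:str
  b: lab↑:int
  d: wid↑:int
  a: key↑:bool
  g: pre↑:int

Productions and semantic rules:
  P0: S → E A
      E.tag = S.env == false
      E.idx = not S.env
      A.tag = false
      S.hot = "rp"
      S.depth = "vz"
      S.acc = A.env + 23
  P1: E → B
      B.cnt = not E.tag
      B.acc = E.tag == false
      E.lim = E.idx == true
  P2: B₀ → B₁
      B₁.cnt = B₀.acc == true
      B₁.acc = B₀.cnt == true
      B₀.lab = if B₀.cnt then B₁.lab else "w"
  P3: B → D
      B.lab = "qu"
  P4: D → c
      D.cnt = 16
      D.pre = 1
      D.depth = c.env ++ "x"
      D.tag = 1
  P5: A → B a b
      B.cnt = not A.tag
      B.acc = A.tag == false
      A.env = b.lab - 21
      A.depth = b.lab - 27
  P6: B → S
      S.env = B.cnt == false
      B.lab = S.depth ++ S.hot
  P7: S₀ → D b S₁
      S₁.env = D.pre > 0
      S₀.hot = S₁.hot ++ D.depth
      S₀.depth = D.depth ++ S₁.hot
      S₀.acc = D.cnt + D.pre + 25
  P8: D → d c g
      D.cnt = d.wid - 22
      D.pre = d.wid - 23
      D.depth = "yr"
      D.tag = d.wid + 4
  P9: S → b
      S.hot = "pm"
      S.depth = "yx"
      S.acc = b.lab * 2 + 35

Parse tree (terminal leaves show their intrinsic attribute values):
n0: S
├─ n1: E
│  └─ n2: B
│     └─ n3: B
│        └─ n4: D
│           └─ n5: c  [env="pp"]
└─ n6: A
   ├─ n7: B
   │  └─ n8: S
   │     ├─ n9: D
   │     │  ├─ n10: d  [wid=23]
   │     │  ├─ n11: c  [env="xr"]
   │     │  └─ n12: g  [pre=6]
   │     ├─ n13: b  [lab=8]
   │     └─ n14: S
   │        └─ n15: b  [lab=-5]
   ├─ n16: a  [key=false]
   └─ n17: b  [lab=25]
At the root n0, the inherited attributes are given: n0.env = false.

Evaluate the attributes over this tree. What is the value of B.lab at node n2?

1. n0.env = false  [given at root]
2. n1.tag = true  [S.env == false]
3. n1.idx = true  [not S.env]
4. n2.cnt = false  [not E.tag]
5. n2.acc = false  [E.tag == false]
6. n3.cnt = false  [B₀.acc == true]
7. n3.acc = false  [B₀.cnt == true]
8. n5.env = "pp"  [terminal]
9. n4.cnt = 16  [16]
10. n4.pre = 1  [1]
11. n4.depth = "ppx"  [c.env ++ "x"]
12. n4.tag = 1  [1]
13. n3.lab = "qu"  ["qu"]
14. n2.lab = "w"  [if B₀.cnt then B₁.lab else "w"]
15. n1.lim = true  [E.idx == true]
16. n6.tag = false  [false]
17. n7.cnt = true  [not A.tag]
18. n7.acc = true  [A.tag == false]
19. n8.env = false  [B.cnt == false]
20. n10.wid = 23  [terminal]
21. n11.env = "xr"  [terminal]
22. n12.pre = 6  [terminal]
23. n9.cnt = 1  [d.wid - 22]
24. n9.pre = 0  [d.wid - 23]
25. n9.depth = "yr"  ["yr"]
26. n9.tag = 27  [d.wid + 4]
27. n13.lab = 8  [terminal]
28. n14.env = false  [D.pre > 0]
29. n15.lab = -5  [terminal]
30. n14.hot = "pm"  ["pm"]
31. n14.depth = "yx"  ["yx"]
32. n14.acc = 25  [b.lab * 2 + 35]
33. n8.hot = "pmyr"  [S₁.hot ++ D.depth]
34. n8.depth = "yrpm"  [D.depth ++ S₁.hot]
35. n8.acc = 26  [D.cnt + D.pre + 25]
36. n7.lab = "yrpmpmyr"  [S.depth ++ S.hot]
37. n16.key = false  [terminal]
38. n17.lab = 25  [terminal]
39. n6.env = 4  [b.lab - 21]
40. n6.depth = -2  [b.lab - 27]
41. n0.hot = "rp"  ["rp"]
42. n0.depth = "vz"  ["vz"]
43. n0.acc = 27  [A.env + 23]

"w"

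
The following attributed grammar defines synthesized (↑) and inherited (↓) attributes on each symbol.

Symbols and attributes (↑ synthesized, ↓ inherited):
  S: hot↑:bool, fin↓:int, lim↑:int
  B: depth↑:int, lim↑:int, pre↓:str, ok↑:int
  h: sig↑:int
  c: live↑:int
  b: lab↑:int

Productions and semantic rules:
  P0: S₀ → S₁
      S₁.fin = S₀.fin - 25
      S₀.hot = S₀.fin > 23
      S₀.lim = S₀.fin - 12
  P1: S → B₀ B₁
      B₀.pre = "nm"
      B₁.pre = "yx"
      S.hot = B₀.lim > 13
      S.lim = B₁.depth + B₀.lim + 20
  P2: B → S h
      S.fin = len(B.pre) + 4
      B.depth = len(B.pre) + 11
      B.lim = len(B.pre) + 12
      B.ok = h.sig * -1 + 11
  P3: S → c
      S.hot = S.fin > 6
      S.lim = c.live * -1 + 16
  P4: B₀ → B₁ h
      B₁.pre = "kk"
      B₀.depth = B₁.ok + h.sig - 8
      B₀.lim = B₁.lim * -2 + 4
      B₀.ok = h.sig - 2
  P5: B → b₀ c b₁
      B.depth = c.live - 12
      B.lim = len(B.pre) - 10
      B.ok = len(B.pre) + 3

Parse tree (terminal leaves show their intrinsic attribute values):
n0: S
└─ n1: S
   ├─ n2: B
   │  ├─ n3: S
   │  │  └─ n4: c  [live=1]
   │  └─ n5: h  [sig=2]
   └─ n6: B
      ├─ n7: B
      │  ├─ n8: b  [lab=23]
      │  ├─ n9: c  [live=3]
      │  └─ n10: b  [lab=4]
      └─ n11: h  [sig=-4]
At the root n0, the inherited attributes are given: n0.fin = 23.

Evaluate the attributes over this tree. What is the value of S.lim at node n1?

1. n0.fin = 23  [given at root]
2. n1.fin = -2  [S₀.fin - 25]
3. n2.pre = "nm"  ["nm"]
4. n3.fin = 6  [len(B.pre) + 4]
5. n4.live = 1  [terminal]
6. n3.hot = false  [S.fin > 6]
7. n3.lim = 15  [c.live * -1 + 16]
8. n5.sig = 2  [terminal]
9. n2.depth = 13  [len(B.pre) + 11]
10. n2.lim = 14  [len(B.pre) + 12]
11. n2.ok = 9  [h.sig * -1 + 11]
12. n6.pre = "yx"  ["yx"]
13. n7.pre = "kk"  ["kk"]
14. n8.lab = 23  [terminal]
15. n9.live = 3  [terminal]
16. n10.lab = 4  [terminal]
17. n7.depth = -9  [c.live - 12]
18. n7.lim = -8  [len(B.pre) - 10]
19. n7.ok = 5  [len(B.pre) + 3]
20. n11.sig = -4  [terminal]
21. n6.depth = -7  [B₁.ok + h.sig - 8]
22. n6.lim = 20  [B₁.lim * -2 + 4]
23. n6.ok = -6  [h.sig - 2]
24. n1.hot = true  [B₀.lim > 13]
25. n1.lim = 27  [B₁.depth + B₀.lim + 20]
26. n0.hot = false  [S₀.fin > 23]
27. n0.lim = 11  [S₀.fin - 12]

27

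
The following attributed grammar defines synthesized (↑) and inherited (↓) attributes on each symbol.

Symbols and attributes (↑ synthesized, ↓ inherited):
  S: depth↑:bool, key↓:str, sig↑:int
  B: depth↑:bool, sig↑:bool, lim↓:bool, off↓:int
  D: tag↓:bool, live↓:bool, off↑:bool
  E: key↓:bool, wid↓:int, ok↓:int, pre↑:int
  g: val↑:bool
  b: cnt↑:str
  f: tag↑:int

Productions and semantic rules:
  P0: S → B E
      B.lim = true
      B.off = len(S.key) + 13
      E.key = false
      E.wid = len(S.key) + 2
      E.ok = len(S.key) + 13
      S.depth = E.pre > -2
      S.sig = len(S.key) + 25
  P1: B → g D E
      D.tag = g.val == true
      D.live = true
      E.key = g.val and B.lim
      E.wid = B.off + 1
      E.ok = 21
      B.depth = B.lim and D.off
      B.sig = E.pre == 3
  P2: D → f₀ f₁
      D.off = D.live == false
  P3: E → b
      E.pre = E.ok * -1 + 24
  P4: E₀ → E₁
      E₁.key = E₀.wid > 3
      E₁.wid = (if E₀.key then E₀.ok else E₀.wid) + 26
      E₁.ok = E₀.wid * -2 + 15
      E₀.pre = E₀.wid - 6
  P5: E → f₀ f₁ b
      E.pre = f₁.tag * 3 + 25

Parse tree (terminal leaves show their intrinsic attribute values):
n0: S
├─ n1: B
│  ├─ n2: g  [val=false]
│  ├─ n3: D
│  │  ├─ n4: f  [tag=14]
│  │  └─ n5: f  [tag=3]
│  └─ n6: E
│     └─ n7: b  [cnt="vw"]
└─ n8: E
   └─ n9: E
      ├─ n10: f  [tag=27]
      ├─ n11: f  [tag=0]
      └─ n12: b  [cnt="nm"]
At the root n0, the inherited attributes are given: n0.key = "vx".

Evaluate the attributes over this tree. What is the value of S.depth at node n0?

false

1. n0.key = "vx"  [given at root]
2. n1.lim = true  [true]
3. n1.off = 15  [len(S.key) + 13]
4. n2.val = false  [terminal]
5. n3.tag = false  [g.val == true]
6. n3.live = true  [true]
7. n4.tag = 14  [terminal]
8. n5.tag = 3  [terminal]
9. n3.off = false  [D.live == false]
10. n6.key = false  [g.val and B.lim]
11. n6.wid = 16  [B.off + 1]
12. n6.ok = 21  [21]
13. n7.cnt = "vw"  [terminal]
14. n6.pre = 3  [E.ok * -1 + 24]
15. n1.depth = false  [B.lim and D.off]
16. n1.sig = true  [E.pre == 3]
17. n8.key = false  [false]
18. n8.wid = 4  [len(S.key) + 2]
19. n8.ok = 15  [len(S.key) + 13]
20. n9.key = true  [E₀.wid > 3]
21. n9.wid = 30  [(if E₀.key then E₀.ok else E₀.wid) + 26]
22. n9.ok = 7  [E₀.wid * -2 + 15]
23. n10.tag = 27  [terminal]
24. n11.tag = 0  [terminal]
25. n12.cnt = "nm"  [terminal]
26. n9.pre = 25  [f₁.tag * 3 + 25]
27. n8.pre = -2  [E₀.wid - 6]
28. n0.depth = false  [E.pre > -2]
29. n0.sig = 27  [len(S.key) + 25]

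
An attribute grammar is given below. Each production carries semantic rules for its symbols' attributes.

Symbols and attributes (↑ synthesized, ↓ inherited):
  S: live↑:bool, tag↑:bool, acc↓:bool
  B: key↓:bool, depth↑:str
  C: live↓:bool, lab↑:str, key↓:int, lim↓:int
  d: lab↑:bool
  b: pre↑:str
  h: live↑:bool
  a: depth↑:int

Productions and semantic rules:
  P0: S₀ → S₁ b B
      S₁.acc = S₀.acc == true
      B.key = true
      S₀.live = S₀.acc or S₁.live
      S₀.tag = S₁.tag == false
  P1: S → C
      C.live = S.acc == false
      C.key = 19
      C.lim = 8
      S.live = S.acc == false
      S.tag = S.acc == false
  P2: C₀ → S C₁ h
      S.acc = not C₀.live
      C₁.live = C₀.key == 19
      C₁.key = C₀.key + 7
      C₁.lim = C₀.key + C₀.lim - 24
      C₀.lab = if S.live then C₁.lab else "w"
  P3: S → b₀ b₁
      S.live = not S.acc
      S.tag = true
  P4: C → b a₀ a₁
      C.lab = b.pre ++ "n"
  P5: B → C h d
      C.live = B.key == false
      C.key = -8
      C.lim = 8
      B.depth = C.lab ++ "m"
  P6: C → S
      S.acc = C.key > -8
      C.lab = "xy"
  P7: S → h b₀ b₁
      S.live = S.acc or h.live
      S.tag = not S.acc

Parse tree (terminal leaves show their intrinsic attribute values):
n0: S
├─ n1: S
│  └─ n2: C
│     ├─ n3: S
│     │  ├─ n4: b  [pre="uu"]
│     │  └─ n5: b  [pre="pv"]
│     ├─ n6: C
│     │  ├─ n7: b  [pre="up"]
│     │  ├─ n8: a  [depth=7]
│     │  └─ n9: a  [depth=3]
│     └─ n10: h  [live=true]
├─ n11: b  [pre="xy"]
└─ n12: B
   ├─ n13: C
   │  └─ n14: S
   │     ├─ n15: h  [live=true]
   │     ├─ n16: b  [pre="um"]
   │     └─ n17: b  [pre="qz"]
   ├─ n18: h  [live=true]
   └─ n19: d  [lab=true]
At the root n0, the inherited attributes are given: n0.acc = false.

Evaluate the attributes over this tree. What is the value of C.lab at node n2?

"upn"

1. n0.acc = false  [given at root]
2. n1.acc = false  [S₀.acc == true]
3. n2.live = true  [S.acc == false]
4. n2.key = 19  [19]
5. n2.lim = 8  [8]
6. n3.acc = false  [not C₀.live]
7. n4.pre = "uu"  [terminal]
8. n5.pre = "pv"  [terminal]
9. n3.live = true  [not S.acc]
10. n3.tag = true  [true]
11. n6.live = true  [C₀.key == 19]
12. n6.key = 26  [C₀.key + 7]
13. n6.lim = 3  [C₀.key + C₀.lim - 24]
14. n7.pre = "up"  [terminal]
15. n8.depth = 7  [terminal]
16. n9.depth = 3  [terminal]
17. n6.lab = "upn"  [b.pre ++ "n"]
18. n10.live = true  [terminal]
19. n2.lab = "upn"  [if S.live then C₁.lab else "w"]
20. n1.live = true  [S.acc == false]
21. n1.tag = true  [S.acc == false]
22. n11.pre = "xy"  [terminal]
23. n12.key = true  [true]
24. n13.live = false  [B.key == false]
25. n13.key = -8  [-8]
26. n13.lim = 8  [8]
27. n14.acc = false  [C.key > -8]
28. n15.live = true  [terminal]
29. n16.pre = "um"  [terminal]
30. n17.pre = "qz"  [terminal]
31. n14.live = true  [S.acc or h.live]
32. n14.tag = true  [not S.acc]
33. n13.lab = "xy"  ["xy"]
34. n18.live = true  [terminal]
35. n19.lab = true  [terminal]
36. n12.depth = "xym"  [C.lab ++ "m"]
37. n0.live = true  [S₀.acc or S₁.live]
38. n0.tag = false  [S₁.tag == false]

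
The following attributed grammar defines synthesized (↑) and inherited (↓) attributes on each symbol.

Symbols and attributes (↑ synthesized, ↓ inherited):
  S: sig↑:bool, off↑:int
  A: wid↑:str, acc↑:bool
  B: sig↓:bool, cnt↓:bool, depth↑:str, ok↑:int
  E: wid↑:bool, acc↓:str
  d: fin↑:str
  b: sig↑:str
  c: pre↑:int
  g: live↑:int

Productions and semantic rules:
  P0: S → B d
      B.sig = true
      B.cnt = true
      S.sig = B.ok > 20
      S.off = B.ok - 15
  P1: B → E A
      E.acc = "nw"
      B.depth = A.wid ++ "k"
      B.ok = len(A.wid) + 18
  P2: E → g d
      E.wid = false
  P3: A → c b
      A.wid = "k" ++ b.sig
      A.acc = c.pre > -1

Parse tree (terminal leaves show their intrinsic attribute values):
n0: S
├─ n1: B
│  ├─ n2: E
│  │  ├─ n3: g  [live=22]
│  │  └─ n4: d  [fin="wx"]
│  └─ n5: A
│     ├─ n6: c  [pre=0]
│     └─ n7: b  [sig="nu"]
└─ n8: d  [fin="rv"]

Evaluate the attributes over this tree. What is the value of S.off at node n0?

6

1. n1.sig = true  [true]
2. n1.cnt = true  [true]
3. n2.acc = "nw"  ["nw"]
4. n3.live = 22  [terminal]
5. n4.fin = "wx"  [terminal]
6. n2.wid = false  [false]
7. n6.pre = 0  [terminal]
8. n7.sig = "nu"  [terminal]
9. n5.wid = "knu"  ["k" ++ b.sig]
10. n5.acc = true  [c.pre > -1]
11. n1.depth = "knuk"  [A.wid ++ "k"]
12. n1.ok = 21  [len(A.wid) + 18]
13. n8.fin = "rv"  [terminal]
14. n0.sig = true  [B.ok > 20]
15. n0.off = 6  [B.ok - 15]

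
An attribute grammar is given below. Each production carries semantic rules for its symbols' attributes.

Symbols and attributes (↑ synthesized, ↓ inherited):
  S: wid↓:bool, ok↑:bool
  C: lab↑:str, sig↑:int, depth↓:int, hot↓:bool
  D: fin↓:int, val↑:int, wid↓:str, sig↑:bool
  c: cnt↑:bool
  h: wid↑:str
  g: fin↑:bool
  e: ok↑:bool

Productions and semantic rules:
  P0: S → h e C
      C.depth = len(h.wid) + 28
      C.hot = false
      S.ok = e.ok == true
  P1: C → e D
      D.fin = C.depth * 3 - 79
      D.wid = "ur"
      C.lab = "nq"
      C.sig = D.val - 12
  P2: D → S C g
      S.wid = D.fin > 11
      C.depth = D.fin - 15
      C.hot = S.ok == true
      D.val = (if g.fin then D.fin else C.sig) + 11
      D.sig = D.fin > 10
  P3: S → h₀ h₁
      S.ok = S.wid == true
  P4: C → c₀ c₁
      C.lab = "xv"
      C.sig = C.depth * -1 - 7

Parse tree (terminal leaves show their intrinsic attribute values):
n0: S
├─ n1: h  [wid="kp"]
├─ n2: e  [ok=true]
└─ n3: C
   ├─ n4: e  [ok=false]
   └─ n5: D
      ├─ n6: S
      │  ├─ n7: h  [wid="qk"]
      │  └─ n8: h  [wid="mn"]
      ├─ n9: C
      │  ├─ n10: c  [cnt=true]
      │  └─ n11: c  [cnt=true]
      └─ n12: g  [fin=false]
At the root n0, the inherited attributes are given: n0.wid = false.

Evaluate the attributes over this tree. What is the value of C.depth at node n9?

-4

1. n0.wid = false  [given at root]
2. n1.wid = "kp"  [terminal]
3. n2.ok = true  [terminal]
4. n3.depth = 30  [len(h.wid) + 28]
5. n3.hot = false  [false]
6. n4.ok = false  [terminal]
7. n5.fin = 11  [C.depth * 3 - 79]
8. n5.wid = "ur"  ["ur"]
9. n6.wid = false  [D.fin > 11]
10. n7.wid = "qk"  [terminal]
11. n8.wid = "mn"  [terminal]
12. n6.ok = false  [S.wid == true]
13. n9.depth = -4  [D.fin - 15]
14. n9.hot = false  [S.ok == true]
15. n10.cnt = true  [terminal]
16. n11.cnt = true  [terminal]
17. n9.lab = "xv"  ["xv"]
18. n9.sig = -3  [C.depth * -1 - 7]
19. n12.fin = false  [terminal]
20. n5.val = 8  [(if g.fin then D.fin else C.sig) + 11]
21. n5.sig = true  [D.fin > 10]
22. n3.lab = "nq"  ["nq"]
23. n3.sig = -4  [D.val - 12]
24. n0.ok = true  [e.ok == true]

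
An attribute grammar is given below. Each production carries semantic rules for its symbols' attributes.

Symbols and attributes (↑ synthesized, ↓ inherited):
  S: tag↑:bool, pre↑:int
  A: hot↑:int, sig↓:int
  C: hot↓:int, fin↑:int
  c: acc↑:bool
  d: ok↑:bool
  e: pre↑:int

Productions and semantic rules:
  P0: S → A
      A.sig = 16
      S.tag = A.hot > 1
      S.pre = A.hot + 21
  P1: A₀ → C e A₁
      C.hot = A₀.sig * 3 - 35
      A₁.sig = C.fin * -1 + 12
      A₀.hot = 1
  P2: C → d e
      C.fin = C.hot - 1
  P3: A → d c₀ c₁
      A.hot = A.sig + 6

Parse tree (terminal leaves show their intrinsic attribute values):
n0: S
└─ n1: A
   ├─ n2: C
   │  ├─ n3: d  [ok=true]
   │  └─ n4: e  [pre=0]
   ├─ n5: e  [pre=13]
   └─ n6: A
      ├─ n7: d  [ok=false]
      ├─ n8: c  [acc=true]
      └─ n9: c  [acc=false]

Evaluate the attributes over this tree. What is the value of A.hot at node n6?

1. n1.sig = 16  [16]
2. n2.hot = 13  [A₀.sig * 3 - 35]
3. n3.ok = true  [terminal]
4. n4.pre = 0  [terminal]
5. n2.fin = 12  [C.hot - 1]
6. n5.pre = 13  [terminal]
7. n6.sig = 0  [C.fin * -1 + 12]
8. n7.ok = false  [terminal]
9. n8.acc = true  [terminal]
10. n9.acc = false  [terminal]
11. n6.hot = 6  [A.sig + 6]
12. n1.hot = 1  [1]
13. n0.tag = false  [A.hot > 1]
14. n0.pre = 22  [A.hot + 21]

6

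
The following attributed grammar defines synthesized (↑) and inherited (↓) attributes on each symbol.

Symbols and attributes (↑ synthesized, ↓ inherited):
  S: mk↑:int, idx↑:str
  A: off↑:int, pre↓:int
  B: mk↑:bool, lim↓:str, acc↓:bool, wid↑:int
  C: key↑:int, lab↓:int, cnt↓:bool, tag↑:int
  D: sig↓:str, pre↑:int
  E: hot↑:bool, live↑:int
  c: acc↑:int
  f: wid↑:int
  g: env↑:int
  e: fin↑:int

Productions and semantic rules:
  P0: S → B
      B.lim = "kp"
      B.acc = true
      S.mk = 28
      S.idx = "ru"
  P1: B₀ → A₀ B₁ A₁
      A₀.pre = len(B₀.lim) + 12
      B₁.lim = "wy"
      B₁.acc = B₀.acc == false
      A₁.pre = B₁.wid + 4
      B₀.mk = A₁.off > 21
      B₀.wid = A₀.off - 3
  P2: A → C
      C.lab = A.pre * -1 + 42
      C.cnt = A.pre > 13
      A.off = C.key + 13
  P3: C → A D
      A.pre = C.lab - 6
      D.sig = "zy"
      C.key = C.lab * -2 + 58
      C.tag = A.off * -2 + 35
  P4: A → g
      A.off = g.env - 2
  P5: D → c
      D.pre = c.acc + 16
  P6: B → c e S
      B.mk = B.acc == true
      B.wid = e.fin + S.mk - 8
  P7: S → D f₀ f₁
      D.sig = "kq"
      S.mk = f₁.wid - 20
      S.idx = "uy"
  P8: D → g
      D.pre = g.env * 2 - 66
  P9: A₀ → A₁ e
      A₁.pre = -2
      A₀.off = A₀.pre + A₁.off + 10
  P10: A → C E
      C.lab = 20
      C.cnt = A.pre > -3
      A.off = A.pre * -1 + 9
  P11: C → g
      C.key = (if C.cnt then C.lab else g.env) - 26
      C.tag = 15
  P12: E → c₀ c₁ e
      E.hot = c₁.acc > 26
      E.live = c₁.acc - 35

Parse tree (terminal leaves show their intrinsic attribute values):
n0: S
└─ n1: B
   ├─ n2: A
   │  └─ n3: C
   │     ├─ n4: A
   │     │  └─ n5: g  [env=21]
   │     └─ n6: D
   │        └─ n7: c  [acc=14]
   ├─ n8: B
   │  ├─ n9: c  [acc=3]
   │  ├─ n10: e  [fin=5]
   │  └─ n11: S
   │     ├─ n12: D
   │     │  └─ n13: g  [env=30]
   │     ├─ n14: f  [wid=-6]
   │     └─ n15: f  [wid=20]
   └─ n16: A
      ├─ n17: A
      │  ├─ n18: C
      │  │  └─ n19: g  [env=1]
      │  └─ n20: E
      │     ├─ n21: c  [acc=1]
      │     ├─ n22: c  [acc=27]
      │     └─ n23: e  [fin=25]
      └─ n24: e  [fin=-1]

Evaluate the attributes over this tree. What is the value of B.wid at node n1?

12

1. n1.lim = "kp"  ["kp"]
2. n1.acc = true  [true]
3. n2.pre = 14  [len(B₀.lim) + 12]
4. n3.lab = 28  [A.pre * -1 + 42]
5. n3.cnt = true  [A.pre > 13]
6. n4.pre = 22  [C.lab - 6]
7. n5.env = 21  [terminal]
8. n4.off = 19  [g.env - 2]
9. n6.sig = "zy"  ["zy"]
10. n7.acc = 14  [terminal]
11. n6.pre = 30  [c.acc + 16]
12. n3.key = 2  [C.lab * -2 + 58]
13. n3.tag = -3  [A.off * -2 + 35]
14. n2.off = 15  [C.key + 13]
15. n8.lim = "wy"  ["wy"]
16. n8.acc = false  [B₀.acc == false]
17. n9.acc = 3  [terminal]
18. n10.fin = 5  [terminal]
19. n12.sig = "kq"  ["kq"]
20. n13.env = 30  [terminal]
21. n12.pre = -6  [g.env * 2 - 66]
22. n14.wid = -6  [terminal]
23. n15.wid = 20  [terminal]
24. n11.mk = 0  [f₁.wid - 20]
25. n11.idx = "uy"  ["uy"]
26. n8.mk = false  [B.acc == true]
27. n8.wid = -3  [e.fin + S.mk - 8]
28. n16.pre = 1  [B₁.wid + 4]
29. n17.pre = -2  [-2]
30. n18.lab = 20  [20]
31. n18.cnt = true  [A.pre > -3]
32. n19.env = 1  [terminal]
33. n18.key = -6  [(if C.cnt then C.lab else g.env) - 26]
34. n18.tag = 15  [15]
35. n21.acc = 1  [terminal]
36. n22.acc = 27  [terminal]
37. n23.fin = 25  [terminal]
38. n20.hot = true  [c₁.acc > 26]
39. n20.live = -8  [c₁.acc - 35]
40. n17.off = 11  [A.pre * -1 + 9]
41. n24.fin = -1  [terminal]
42. n16.off = 22  [A₀.pre + A₁.off + 10]
43. n1.mk = true  [A₁.off > 21]
44. n1.wid = 12  [A₀.off - 3]
45. n0.mk = 28  [28]
46. n0.idx = "ru"  ["ru"]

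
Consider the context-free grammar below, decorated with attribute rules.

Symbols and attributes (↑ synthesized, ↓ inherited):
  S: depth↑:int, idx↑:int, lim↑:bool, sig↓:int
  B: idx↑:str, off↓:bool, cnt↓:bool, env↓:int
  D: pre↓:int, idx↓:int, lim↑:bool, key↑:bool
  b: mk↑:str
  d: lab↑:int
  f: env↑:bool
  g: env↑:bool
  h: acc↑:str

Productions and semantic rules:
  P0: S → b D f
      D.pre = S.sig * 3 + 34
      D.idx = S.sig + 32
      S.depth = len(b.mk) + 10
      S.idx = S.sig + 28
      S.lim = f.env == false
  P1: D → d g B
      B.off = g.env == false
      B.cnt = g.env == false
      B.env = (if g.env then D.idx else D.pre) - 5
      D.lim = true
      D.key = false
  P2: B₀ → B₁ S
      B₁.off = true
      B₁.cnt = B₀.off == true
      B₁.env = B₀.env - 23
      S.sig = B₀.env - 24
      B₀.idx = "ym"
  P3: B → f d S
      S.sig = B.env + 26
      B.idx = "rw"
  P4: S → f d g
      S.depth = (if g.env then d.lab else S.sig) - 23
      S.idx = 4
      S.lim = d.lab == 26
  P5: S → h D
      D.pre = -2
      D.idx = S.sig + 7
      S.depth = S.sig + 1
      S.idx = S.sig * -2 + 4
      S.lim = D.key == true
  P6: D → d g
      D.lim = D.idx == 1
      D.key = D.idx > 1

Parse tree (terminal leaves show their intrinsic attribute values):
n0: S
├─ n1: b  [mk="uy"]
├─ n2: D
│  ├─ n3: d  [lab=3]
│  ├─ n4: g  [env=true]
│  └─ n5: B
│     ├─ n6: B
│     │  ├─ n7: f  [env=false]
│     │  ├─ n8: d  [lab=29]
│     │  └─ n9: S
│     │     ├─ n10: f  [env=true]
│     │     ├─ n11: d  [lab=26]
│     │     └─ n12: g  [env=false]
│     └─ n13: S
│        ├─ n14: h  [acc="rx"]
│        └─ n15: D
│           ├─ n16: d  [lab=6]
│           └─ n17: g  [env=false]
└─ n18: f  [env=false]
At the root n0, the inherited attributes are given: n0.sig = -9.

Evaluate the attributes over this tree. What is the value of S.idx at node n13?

1. n0.sig = -9  [given at root]
2. n1.mk = "uy"  [terminal]
3. n2.pre = 7  [S.sig * 3 + 34]
4. n2.idx = 23  [S.sig + 32]
5. n3.lab = 3  [terminal]
6. n4.env = true  [terminal]
7. n5.off = false  [g.env == false]
8. n5.cnt = false  [g.env == false]
9. n5.env = 18  [(if g.env then D.idx else D.pre) - 5]
10. n6.off = true  [true]
11. n6.cnt = false  [B₀.off == true]
12. n6.env = -5  [B₀.env - 23]
13. n7.env = false  [terminal]
14. n8.lab = 29  [terminal]
15. n9.sig = 21  [B.env + 26]
16. n10.env = true  [terminal]
17. n11.lab = 26  [terminal]
18. n12.env = false  [terminal]
19. n9.depth = -2  [(if g.env then d.lab else S.sig) - 23]
20. n9.idx = 4  [4]
21. n9.lim = true  [d.lab == 26]
22. n6.idx = "rw"  ["rw"]
23. n13.sig = -6  [B₀.env - 24]
24. n14.acc = "rx"  [terminal]
25. n15.pre = -2  [-2]
26. n15.idx = 1  [S.sig + 7]
27. n16.lab = 6  [terminal]
28. n17.env = false  [terminal]
29. n15.lim = true  [D.idx == 1]
30. n15.key = false  [D.idx > 1]
31. n13.depth = -5  [S.sig + 1]
32. n13.idx = 16  [S.sig * -2 + 4]
33. n13.lim = false  [D.key == true]
34. n5.idx = "ym"  ["ym"]
35. n2.lim = true  [true]
36. n2.key = false  [false]
37. n18.env = false  [terminal]
38. n0.depth = 12  [len(b.mk) + 10]
39. n0.idx = 19  [S.sig + 28]
40. n0.lim = true  [f.env == false]

16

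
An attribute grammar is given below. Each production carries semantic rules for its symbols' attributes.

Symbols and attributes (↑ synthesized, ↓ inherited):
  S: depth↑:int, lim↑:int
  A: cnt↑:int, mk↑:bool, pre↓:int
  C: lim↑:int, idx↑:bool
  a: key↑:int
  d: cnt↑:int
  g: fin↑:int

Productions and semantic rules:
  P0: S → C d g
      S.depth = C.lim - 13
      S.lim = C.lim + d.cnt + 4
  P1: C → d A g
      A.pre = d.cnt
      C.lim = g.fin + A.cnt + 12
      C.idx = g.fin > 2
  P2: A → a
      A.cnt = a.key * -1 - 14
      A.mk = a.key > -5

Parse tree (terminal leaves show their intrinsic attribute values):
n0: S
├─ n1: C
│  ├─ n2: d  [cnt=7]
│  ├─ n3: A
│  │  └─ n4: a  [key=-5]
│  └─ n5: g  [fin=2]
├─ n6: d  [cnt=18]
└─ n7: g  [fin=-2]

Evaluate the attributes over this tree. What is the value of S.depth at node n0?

1. n2.cnt = 7  [terminal]
2. n3.pre = 7  [d.cnt]
3. n4.key = -5  [terminal]
4. n3.cnt = -9  [a.key * -1 - 14]
5. n3.mk = false  [a.key > -5]
6. n5.fin = 2  [terminal]
7. n1.lim = 5  [g.fin + A.cnt + 12]
8. n1.idx = false  [g.fin > 2]
9. n6.cnt = 18  [terminal]
10. n7.fin = -2  [terminal]
11. n0.depth = -8  [C.lim - 13]
12. n0.lim = 27  [C.lim + d.cnt + 4]

-8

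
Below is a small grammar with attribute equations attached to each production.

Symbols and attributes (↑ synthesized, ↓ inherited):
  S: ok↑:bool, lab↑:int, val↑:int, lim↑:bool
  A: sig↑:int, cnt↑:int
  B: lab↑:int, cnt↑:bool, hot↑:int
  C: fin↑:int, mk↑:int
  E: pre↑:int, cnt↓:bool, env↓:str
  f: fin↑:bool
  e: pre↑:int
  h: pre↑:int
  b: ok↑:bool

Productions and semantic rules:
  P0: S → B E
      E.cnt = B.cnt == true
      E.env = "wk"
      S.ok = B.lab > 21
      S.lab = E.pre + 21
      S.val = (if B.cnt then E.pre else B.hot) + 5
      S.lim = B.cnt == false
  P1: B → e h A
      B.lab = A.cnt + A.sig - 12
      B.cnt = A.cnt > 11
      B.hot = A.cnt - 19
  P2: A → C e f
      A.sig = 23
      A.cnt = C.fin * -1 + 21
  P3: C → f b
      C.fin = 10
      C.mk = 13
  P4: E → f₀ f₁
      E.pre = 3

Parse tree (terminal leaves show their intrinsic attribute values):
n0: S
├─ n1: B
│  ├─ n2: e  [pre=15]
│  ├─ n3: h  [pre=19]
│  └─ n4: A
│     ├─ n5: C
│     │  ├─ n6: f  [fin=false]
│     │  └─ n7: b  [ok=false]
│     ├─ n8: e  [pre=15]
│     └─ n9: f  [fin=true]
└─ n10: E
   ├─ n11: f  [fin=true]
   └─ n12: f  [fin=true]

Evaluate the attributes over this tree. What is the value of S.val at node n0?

1. n2.pre = 15  [terminal]
2. n3.pre = 19  [terminal]
3. n6.fin = false  [terminal]
4. n7.ok = false  [terminal]
5. n5.fin = 10  [10]
6. n5.mk = 13  [13]
7. n8.pre = 15  [terminal]
8. n9.fin = true  [terminal]
9. n4.sig = 23  [23]
10. n4.cnt = 11  [C.fin * -1 + 21]
11. n1.lab = 22  [A.cnt + A.sig - 12]
12. n1.cnt = false  [A.cnt > 11]
13. n1.hot = -8  [A.cnt - 19]
14. n10.cnt = false  [B.cnt == true]
15. n10.env = "wk"  ["wk"]
16. n11.fin = true  [terminal]
17. n12.fin = true  [terminal]
18. n10.pre = 3  [3]
19. n0.ok = true  [B.lab > 21]
20. n0.lab = 24  [E.pre + 21]
21. n0.val = -3  [(if B.cnt then E.pre else B.hot) + 5]
22. n0.lim = true  [B.cnt == false]

-3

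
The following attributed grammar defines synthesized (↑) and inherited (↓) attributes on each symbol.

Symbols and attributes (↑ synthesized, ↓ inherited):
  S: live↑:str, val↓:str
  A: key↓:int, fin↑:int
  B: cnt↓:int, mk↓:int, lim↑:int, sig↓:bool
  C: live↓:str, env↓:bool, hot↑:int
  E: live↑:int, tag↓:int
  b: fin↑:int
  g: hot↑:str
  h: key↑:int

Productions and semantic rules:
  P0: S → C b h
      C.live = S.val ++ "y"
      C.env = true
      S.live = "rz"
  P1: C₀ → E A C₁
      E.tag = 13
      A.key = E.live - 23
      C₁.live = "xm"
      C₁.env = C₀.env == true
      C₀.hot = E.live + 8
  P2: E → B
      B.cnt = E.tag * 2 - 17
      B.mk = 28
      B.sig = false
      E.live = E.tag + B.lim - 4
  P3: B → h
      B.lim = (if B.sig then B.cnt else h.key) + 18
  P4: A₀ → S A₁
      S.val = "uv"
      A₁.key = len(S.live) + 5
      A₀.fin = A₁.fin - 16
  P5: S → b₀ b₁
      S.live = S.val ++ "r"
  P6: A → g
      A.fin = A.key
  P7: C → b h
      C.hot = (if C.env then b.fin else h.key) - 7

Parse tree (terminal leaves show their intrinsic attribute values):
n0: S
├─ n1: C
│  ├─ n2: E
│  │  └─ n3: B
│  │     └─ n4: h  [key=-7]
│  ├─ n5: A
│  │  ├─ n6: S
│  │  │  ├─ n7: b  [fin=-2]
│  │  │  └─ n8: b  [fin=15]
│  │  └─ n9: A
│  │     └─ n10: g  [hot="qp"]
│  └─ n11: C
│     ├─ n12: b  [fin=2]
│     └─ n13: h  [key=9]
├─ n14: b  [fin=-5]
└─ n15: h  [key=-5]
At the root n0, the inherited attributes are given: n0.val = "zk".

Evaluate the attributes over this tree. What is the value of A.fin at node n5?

1. n0.val = "zk"  [given at root]
2. n1.live = "zky"  [S.val ++ "y"]
3. n1.env = true  [true]
4. n2.tag = 13  [13]
5. n3.cnt = 9  [E.tag * 2 - 17]
6. n3.mk = 28  [28]
7. n3.sig = false  [false]
8. n4.key = -7  [terminal]
9. n3.lim = 11  [(if B.sig then B.cnt else h.key) + 18]
10. n2.live = 20  [E.tag + B.lim - 4]
11. n5.key = -3  [E.live - 23]
12. n6.val = "uv"  ["uv"]
13. n7.fin = -2  [terminal]
14. n8.fin = 15  [terminal]
15. n6.live = "uvr"  [S.val ++ "r"]
16. n9.key = 8  [len(S.live) + 5]
17. n10.hot = "qp"  [terminal]
18. n9.fin = 8  [A.key]
19. n5.fin = -8  [A₁.fin - 16]
20. n11.live = "xm"  ["xm"]
21. n11.env = true  [C₀.env == true]
22. n12.fin = 2  [terminal]
23. n13.key = 9  [terminal]
24. n11.hot = -5  [(if C.env then b.fin else h.key) - 7]
25. n1.hot = 28  [E.live + 8]
26. n14.fin = -5  [terminal]
27. n15.key = -5  [terminal]
28. n0.live = "rz"  ["rz"]

-8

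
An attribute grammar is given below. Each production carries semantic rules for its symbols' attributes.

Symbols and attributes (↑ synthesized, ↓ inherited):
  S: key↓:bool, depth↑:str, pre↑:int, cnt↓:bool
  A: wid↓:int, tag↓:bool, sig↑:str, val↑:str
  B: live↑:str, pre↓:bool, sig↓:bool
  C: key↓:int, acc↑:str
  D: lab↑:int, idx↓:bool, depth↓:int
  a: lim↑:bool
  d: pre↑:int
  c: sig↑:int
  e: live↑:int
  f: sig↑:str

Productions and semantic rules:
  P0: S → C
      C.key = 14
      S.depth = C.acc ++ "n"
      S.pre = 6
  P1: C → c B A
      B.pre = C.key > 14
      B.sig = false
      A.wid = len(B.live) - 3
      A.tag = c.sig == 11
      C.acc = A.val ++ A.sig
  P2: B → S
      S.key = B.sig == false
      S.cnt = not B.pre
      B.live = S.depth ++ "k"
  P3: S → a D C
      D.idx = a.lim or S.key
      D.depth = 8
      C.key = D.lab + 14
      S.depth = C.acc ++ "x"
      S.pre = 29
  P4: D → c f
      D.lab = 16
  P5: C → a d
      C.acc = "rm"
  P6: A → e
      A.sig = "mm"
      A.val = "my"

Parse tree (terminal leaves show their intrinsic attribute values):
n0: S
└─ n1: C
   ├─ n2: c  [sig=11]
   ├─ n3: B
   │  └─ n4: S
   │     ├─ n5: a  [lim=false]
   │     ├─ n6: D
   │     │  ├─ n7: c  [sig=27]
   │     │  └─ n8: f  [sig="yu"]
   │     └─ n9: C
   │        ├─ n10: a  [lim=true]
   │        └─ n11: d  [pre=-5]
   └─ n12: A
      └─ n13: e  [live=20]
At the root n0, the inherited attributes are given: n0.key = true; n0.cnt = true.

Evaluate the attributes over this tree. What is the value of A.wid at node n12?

1

1. n0.key = true  [given at root]
2. n0.cnt = true  [given at root]
3. n1.key = 14  [14]
4. n2.sig = 11  [terminal]
5. n3.pre = false  [C.key > 14]
6. n3.sig = false  [false]
7. n4.key = true  [B.sig == false]
8. n4.cnt = true  [not B.pre]
9. n5.lim = false  [terminal]
10. n6.idx = true  [a.lim or S.key]
11. n6.depth = 8  [8]
12. n7.sig = 27  [terminal]
13. n8.sig = "yu"  [terminal]
14. n6.lab = 16  [16]
15. n9.key = 30  [D.lab + 14]
16. n10.lim = true  [terminal]
17. n11.pre = -5  [terminal]
18. n9.acc = "rm"  ["rm"]
19. n4.depth = "rmx"  [C.acc ++ "x"]
20. n4.pre = 29  [29]
21. n3.live = "rmxk"  [S.depth ++ "k"]
22. n12.wid = 1  [len(B.live) - 3]
23. n12.tag = true  [c.sig == 11]
24. n13.live = 20  [terminal]
25. n12.sig = "mm"  ["mm"]
26. n12.val = "my"  ["my"]
27. n1.acc = "mymm"  [A.val ++ A.sig]
28. n0.depth = "mymmn"  [C.acc ++ "n"]
29. n0.pre = 6  [6]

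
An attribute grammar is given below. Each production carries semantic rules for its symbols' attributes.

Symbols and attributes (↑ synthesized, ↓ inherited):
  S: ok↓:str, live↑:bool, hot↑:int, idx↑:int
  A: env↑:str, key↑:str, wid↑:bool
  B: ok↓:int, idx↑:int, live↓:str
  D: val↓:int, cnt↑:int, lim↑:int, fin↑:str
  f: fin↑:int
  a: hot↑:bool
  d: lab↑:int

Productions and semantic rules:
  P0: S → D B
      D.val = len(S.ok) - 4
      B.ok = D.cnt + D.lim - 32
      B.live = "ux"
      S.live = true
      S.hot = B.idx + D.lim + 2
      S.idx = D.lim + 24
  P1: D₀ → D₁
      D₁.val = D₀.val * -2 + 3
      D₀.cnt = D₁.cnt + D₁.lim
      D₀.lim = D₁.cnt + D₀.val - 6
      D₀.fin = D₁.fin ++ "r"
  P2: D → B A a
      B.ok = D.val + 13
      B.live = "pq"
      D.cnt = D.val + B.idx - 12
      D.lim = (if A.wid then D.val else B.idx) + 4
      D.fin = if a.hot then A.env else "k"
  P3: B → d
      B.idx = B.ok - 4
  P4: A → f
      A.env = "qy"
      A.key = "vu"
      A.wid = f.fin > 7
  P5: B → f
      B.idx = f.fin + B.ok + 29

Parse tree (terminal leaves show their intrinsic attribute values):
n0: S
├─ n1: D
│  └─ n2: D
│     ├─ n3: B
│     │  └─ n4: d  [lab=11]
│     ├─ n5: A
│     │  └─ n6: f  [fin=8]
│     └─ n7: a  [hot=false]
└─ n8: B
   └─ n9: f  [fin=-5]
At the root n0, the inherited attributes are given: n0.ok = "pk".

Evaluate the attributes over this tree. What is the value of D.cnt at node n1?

1. n0.ok = "pk"  [given at root]
2. n1.val = -2  [len(S.ok) - 4]
3. n2.val = 7  [D₀.val * -2 + 3]
4. n3.ok = 20  [D.val + 13]
5. n3.live = "pq"  ["pq"]
6. n4.lab = 11  [terminal]
7. n3.idx = 16  [B.ok - 4]
8. n6.fin = 8  [terminal]
9. n5.env = "qy"  ["qy"]
10. n5.key = "vu"  ["vu"]
11. n5.wid = true  [f.fin > 7]
12. n7.hot = false  [terminal]
13. n2.cnt = 11  [D.val + B.idx - 12]
14. n2.lim = 11  [(if A.wid then D.val else B.idx) + 4]
15. n2.fin = "k"  [if a.hot then A.env else "k"]
16. n1.cnt = 22  [D₁.cnt + D₁.lim]
17. n1.lim = 3  [D₁.cnt + D₀.val - 6]
18. n1.fin = "kr"  [D₁.fin ++ "r"]
19. n8.ok = -7  [D.cnt + D.lim - 32]
20. n8.live = "ux"  ["ux"]
21. n9.fin = -5  [terminal]
22. n8.idx = 17  [f.fin + B.ok + 29]
23. n0.live = true  [true]
24. n0.hot = 22  [B.idx + D.lim + 2]
25. n0.idx = 27  [D.lim + 24]

22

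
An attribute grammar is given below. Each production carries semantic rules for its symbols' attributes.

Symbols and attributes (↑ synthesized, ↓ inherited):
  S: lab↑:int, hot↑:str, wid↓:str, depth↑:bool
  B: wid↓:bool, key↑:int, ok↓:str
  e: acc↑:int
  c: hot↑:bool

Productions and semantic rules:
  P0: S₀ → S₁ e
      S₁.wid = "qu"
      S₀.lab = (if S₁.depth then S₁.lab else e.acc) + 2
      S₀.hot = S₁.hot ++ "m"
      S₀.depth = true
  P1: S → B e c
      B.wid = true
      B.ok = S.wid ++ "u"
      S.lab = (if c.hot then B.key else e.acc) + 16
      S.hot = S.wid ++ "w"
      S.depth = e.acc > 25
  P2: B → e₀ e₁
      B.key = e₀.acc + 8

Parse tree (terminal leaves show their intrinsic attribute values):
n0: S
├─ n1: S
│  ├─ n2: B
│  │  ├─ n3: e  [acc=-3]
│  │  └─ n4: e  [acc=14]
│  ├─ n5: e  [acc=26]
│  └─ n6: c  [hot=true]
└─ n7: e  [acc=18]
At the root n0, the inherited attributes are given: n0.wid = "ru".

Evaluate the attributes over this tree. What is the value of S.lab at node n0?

23

1. n0.wid = "ru"  [given at root]
2. n1.wid = "qu"  ["qu"]
3. n2.wid = true  [true]
4. n2.ok = "quu"  [S.wid ++ "u"]
5. n3.acc = -3  [terminal]
6. n4.acc = 14  [terminal]
7. n2.key = 5  [e₀.acc + 8]
8. n5.acc = 26  [terminal]
9. n6.hot = true  [terminal]
10. n1.lab = 21  [(if c.hot then B.key else e.acc) + 16]
11. n1.hot = "quw"  [S.wid ++ "w"]
12. n1.depth = true  [e.acc > 25]
13. n7.acc = 18  [terminal]
14. n0.lab = 23  [(if S₁.depth then S₁.lab else e.acc) + 2]
15. n0.hot = "quwm"  [S₁.hot ++ "m"]
16. n0.depth = true  [true]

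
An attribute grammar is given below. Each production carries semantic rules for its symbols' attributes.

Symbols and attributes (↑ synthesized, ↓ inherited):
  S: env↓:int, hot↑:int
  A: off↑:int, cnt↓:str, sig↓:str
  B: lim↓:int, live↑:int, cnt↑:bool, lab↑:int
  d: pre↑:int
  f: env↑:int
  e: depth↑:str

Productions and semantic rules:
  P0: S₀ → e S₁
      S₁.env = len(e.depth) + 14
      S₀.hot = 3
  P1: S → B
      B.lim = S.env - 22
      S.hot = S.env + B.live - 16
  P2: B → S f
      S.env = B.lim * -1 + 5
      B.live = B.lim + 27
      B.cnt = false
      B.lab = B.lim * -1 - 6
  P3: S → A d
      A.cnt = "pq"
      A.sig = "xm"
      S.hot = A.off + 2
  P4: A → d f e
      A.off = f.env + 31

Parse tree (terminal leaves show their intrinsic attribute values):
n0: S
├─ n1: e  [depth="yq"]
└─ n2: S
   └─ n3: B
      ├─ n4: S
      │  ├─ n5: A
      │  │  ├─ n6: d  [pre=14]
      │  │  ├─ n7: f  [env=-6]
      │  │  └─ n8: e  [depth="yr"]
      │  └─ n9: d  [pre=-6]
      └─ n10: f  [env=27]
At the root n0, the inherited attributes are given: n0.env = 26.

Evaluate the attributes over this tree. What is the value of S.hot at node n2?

21

1. n0.env = 26  [given at root]
2. n1.depth = "yq"  [terminal]
3. n2.env = 16  [len(e.depth) + 14]
4. n3.lim = -6  [S.env - 22]
5. n4.env = 11  [B.lim * -1 + 5]
6. n5.cnt = "pq"  ["pq"]
7. n5.sig = "xm"  ["xm"]
8. n6.pre = 14  [terminal]
9. n7.env = -6  [terminal]
10. n8.depth = "yr"  [terminal]
11. n5.off = 25  [f.env + 31]
12. n9.pre = -6  [terminal]
13. n4.hot = 27  [A.off + 2]
14. n10.env = 27  [terminal]
15. n3.live = 21  [B.lim + 27]
16. n3.cnt = false  [false]
17. n3.lab = 0  [B.lim * -1 - 6]
18. n2.hot = 21  [S.env + B.live - 16]
19. n0.hot = 3  [3]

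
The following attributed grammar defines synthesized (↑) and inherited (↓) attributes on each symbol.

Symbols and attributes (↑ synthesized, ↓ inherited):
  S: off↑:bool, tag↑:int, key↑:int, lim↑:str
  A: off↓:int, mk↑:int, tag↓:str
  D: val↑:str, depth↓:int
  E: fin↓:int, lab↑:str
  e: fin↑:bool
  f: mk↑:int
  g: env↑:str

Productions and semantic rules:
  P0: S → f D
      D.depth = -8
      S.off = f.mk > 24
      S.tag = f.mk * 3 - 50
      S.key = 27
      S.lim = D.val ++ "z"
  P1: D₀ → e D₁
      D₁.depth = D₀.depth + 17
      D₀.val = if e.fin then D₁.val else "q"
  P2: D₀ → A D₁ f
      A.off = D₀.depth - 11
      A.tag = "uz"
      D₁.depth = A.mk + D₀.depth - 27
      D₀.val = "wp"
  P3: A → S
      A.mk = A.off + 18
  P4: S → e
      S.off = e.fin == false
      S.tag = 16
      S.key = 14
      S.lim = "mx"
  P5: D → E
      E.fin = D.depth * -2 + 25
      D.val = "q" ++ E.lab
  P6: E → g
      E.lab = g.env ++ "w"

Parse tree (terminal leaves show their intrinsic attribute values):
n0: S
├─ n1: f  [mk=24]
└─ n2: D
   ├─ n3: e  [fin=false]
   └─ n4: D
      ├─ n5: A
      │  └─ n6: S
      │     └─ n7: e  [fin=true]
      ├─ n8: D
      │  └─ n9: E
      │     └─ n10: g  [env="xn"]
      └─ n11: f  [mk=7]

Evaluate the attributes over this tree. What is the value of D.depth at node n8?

-2

1. n1.mk = 24  [terminal]
2. n2.depth = -8  [-8]
3. n3.fin = false  [terminal]
4. n4.depth = 9  [D₀.depth + 17]
5. n5.off = -2  [D₀.depth - 11]
6. n5.tag = "uz"  ["uz"]
7. n7.fin = true  [terminal]
8. n6.off = false  [e.fin == false]
9. n6.tag = 16  [16]
10. n6.key = 14  [14]
11. n6.lim = "mx"  ["mx"]
12. n5.mk = 16  [A.off + 18]
13. n8.depth = -2  [A.mk + D₀.depth - 27]
14. n9.fin = 29  [D.depth * -2 + 25]
15. n10.env = "xn"  [terminal]
16. n9.lab = "xnw"  [g.env ++ "w"]
17. n8.val = "qxnw"  ["q" ++ E.lab]
18. n11.mk = 7  [terminal]
19. n4.val = "wp"  ["wp"]
20. n2.val = "q"  [if e.fin then D₁.val else "q"]
21. n0.off = false  [f.mk > 24]
22. n0.tag = 22  [f.mk * 3 - 50]
23. n0.key = 27  [27]
24. n0.lim = "qz"  [D.val ++ "z"]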